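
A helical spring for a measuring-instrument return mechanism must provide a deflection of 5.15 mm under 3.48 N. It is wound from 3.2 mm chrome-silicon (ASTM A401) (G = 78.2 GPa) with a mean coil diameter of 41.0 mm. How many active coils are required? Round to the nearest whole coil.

22

Required rate k = F/δ = 3.48/5.15 = 0.67573 N/mm
N_a = Gd⁴/(8D³k) = (78.2×10³ × 3.2⁴)/(8 × 41.0³ × 0.67573)
    = 8.19986e+06 / 372575 = 22.01 → 22 coils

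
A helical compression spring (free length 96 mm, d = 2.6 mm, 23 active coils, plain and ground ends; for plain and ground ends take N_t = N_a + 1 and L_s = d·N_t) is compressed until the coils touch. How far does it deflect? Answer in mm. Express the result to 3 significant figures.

33.6 mm

N_t = 24; L_s = 2.6·24 = 62.4 mm
δ_solid = L₀ − L_s = 96 − 62.4 = 33.6 mm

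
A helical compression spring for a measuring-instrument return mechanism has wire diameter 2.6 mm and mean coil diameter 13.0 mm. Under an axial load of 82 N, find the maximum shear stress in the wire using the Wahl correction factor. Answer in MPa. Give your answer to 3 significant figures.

Spring index C = D/d = 13.0/2.6 = 5.0000
K_W = (4C−1)/(4C−4) + 0.615/C = 19.000/16.000 + 0.1230 = 1.3105
τ₀ = 8FD/(πd³) = 8·82·13.0/(π·2.6³) = 8528/55.217 = 154.45 MPa
τ_max = K·τ₀ = 1.3105 × 154.45 = 202.4 MPa

202 MPa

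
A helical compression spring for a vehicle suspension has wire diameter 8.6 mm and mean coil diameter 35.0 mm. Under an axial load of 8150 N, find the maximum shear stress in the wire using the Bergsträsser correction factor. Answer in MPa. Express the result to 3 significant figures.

Spring index C = D/d = 35.0/8.6 = 4.0698
K_B = (4C+2)/(4C−3) = 18.279/13.279 = 1.3765
τ₀ = 8FD/(πd³) = 8·8150·35.0/(π·8.6³) = 2.282e+06/1998.2 = 1142 MPa
τ_max = K·τ₀ = 1.3765 × 1142 = 1572 MPa

1570 MPa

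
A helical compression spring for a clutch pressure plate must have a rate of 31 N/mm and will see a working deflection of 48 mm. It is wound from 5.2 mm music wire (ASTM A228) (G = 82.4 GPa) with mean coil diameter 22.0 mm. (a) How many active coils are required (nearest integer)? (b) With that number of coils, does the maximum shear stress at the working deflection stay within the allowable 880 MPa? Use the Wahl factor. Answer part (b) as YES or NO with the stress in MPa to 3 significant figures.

(a) 23 coils; (b) YES, τ_max = 810 MPa

N_a = Gd⁴/(8D³k) = (82.4×10³)(5.2⁴)/(8·22.0³·31) = 22.82 → N_a = 23
Actual rate k = Gd⁴/(8D³·23) = 30.751 N/mm
Working load F = kδ = 30.751·48 = 1476 N
C = 22.0/5.2 = 4.2308; K_W = (4C−1)/(4C−4)+0.615/C = 1.3775
τ_max = K_W·8FD/(πd³) = 1.3775·588.1 = 810.11 MPa
τ_max ≤ 880 MPa → acceptable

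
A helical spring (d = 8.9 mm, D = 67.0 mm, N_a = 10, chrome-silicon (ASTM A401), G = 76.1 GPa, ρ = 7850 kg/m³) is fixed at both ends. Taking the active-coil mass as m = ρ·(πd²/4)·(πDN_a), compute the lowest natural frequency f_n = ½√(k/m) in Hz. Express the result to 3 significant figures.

k = Gd⁴/(8D³N_a) = (76.1×10³)(8.9⁴)/(8·67.0³·10) = 19.844 N/mm = 19844 N/m
Wire length L = πDN_a = π·67.0·10 = 2104.9 mm
m = ρ·(πd²/4)·L = 7850 × 62.211×10⁻⁶ m² × 2.1049 m = 1.0279 kg
f_n = ½√(k/m) = 0.5·√(19844/1.0279) = 0.5·√(19305) = 69.471 Hz

69.5 Hz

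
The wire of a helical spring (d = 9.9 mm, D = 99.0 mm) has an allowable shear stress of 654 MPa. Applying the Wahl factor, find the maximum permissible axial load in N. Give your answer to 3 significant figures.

2200 N

C = D/d = 99.0/9.9 = 10.0000
K_W = (4C−1)/(4C−4) + 0.615/C = 39.000/36.000 + 0.0615 = 1.1448
τ_max = K·8FD/(πd³) → F_max = τ_allow·πd³/(8DK)
F_max = 654·π·9.9³/(8·99.0·1.1448) = 1.9936e+06/906.71 = 2198.7 N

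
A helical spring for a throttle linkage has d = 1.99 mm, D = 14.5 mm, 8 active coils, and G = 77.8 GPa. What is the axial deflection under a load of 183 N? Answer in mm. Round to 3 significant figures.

29.3 mm

k = Gd⁴/(8D³N_a) = (77.8×10³)(1.99⁴)/(8·14.5³·8) = 6.2533 N/mm
δ = F/k = 183 / 6.2533 = 29.265 mm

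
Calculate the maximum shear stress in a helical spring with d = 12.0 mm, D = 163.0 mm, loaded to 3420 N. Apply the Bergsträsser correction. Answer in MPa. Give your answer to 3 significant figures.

902 MPa

Spring index C = D/d = 163.0/12.0 = 13.5833
K_B = (4C+2)/(4C−3) = 56.333/51.333 = 1.0974
τ₀ = 8FD/(πd³) = 8·3420·163.0/(π·12.0³) = 4.45968e+06/5428.7 = 821.5 MPa
τ_max = K·τ₀ = 1.0974 × 821.5 = 901.52 MPa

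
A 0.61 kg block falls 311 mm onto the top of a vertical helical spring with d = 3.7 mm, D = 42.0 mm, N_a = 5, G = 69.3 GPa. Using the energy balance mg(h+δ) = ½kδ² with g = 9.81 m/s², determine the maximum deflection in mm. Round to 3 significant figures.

30.5 mm

k = Gd⁴/(8D³N_a) = (69.3×10³)(3.7⁴)/(8·42.0³·5) = 4.3826 N/mm
W = mg = 0.61 × 9.81 = 5.9841 N
½kδ² − Wδ − Wh = 0 → δ = (W + √(W² + 2kWh))/k
δ = (5.9841 + √(35.809 + 16312.5))/4.3826 = (5.9841 + 127.86)/4.3826 = 30.54 mm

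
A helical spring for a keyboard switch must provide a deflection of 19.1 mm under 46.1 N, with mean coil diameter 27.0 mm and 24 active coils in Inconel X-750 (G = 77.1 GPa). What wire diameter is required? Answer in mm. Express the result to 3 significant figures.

3.30 mm

Required rate k = F/δ = 46.1/19.1 = 2.4136 N/mm
d = (8D³N_a·k / G)^(1/4) = (8·27.0³·24·2.4136 / (77.1×10³))^0.25
  = (118.31)^0.25 = 3.2980 mm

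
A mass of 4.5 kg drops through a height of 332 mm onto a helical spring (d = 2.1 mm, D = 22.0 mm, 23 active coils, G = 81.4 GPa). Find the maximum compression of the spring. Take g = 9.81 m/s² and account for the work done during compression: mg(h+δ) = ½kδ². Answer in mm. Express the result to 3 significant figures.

253 mm

k = Gd⁴/(8D³N_a) = (81.4×10³)(2.1⁴)/(8·22.0³·23) = 0.80801 N/mm
W = mg = 4.5 × 9.81 = 44.145 N
½kδ² − Wδ − Wh = 0 → δ = (W + √(W² + 2kWh))/k
δ = (44.145 + √(1948.8 + 23684.6))/0.80801 = (44.145 + 160.1)/0.80801 = 252.78 mm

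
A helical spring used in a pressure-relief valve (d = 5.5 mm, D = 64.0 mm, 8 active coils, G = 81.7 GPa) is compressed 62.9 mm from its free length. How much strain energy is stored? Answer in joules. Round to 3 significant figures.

k = Gd⁴/(8D³N_a) = (81.7×10³)(5.5⁴)/(8·64.0³·8) = 4.4561 N/mm
U = ½kδ² = 0.5 × 4.4561 × 62.9² = 8815 N·mm = 8.815 J

8.82 J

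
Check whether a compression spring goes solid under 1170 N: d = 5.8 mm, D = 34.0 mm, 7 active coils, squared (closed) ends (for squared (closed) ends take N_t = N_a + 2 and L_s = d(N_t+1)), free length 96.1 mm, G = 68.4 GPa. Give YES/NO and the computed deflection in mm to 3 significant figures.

NO, δ = 33.3 mm

k = Gd⁴/(8D³N_a) = (68.4×10³)(5.8⁴)/(8·34.0³·7) = 35.168 N/mm
N_t = 9; L_s = 5.8·10 = 58 mm; δ_solid = L₀ − L_s = 96.1 − 58 = 38.1 mm
δ = F/k = 1170/35.168 = 33.269 mm
δ < δ_solid → spring does not go solid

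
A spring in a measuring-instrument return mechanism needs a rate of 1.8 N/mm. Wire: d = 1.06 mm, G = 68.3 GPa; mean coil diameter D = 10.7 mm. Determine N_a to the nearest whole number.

5

N_a = Gd⁴/(8D³k) = (68.3×10³ × 1.06⁴)/(8 × 10.7³ × 1.8)
    = 86227.2 / 17640.6 = 4.888 → 5 coils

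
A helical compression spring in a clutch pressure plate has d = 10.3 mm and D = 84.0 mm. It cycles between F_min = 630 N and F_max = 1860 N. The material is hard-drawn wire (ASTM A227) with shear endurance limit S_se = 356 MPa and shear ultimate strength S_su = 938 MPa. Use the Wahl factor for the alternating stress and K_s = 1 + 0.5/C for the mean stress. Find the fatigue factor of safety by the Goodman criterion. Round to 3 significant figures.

C = D/d = 84.0/10.3 = 8.1553; K_W = (4C−1)/(4C−4)+0.615/C = 1.1802; K_s = 1+0.5/C = 1.0613
F_a = (F_max−F_min)/2 = 615 N; F_m = (F_max+F_min)/2 = 1245 N
τ_a = K_W·8F_aD/(πd³) = 1.1802 × 120.39 = 142.09 MPa
τ_m = K_s·8F_mD/(πd³) = 1.0613 × 243.71 = 258.65 MPa
Goodman: 1/n_f = τ_a/S_se + τ_m/S_su = 142.09/356 + 258.65/938 = 0.39912 + 0.27575 = 0.67487
n_f = 1/0.67487 = 1.482

1.48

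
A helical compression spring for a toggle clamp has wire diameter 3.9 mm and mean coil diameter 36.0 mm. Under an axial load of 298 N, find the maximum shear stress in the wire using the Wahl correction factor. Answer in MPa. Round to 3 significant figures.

533 MPa

Spring index C = D/d = 36.0/3.9 = 9.2308
K_W = (4C−1)/(4C−4) + 0.615/C = 35.923/32.923 + 0.0666 = 1.1577
τ₀ = 8FD/(πd³) = 8·298·36.0/(π·3.9³) = 85824/186.36 = 460.54 MPa
τ_max = K·τ₀ = 1.1577 × 460.54 = 533.19 MPa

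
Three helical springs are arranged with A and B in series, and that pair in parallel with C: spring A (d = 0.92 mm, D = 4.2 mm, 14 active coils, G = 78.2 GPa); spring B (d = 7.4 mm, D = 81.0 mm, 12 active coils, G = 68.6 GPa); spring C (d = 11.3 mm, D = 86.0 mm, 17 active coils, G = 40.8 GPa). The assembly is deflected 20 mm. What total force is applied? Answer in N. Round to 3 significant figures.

k_A = Gd⁴/(8D³N_a) = (78.2×10³)(0.92⁴)/(8·4.2³·14) = 6.7514 N/mm
k_B = Gd⁴/(8D³N_a) = (68.6×10³)(7.4⁴)/(8·81.0³·12) = 4.032 N/mm
k_C = Gd⁴/(8D³N_a) = (40.8×10³)(11.3⁴)/(8·86.0³·17) = 7.6902 N/mm
Springs A,B series: k_AB = 1/(1/6.7514+1/4.032) = 2.5244 N/mm; parallel with C: k_eq = 2.5244+7.6902 = 10.215 N/mm
F = k_eq·δ = 10.215·20 = 204.29 N

204 N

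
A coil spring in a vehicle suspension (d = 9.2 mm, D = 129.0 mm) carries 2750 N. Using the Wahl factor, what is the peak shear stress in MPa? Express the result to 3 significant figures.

Spring index C = D/d = 129.0/9.2 = 14.0217
K_W = (4C−1)/(4C−4) + 0.615/C = 55.087/52.087 + 0.0439 = 1.1015
τ₀ = 8FD/(πd³) = 8·2750·129.0/(π·9.2³) = 2.838e+06/2446.3 = 1160.1 MPa
τ_max = K·τ₀ = 1.1015 × 1160.1 = 1277.8 MPa

1280 MPa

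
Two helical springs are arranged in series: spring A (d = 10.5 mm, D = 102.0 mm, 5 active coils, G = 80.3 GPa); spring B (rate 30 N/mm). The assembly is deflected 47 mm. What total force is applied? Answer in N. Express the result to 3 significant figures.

k_A = Gd⁴/(8D³N_a) = (80.3×10³)(10.5⁴)/(8·102.0³·5) = 22.994 N/mm
Series: 1/k_eq = 1/22.994 + 1/30 = 0.076823; k_eq = 13.017 N/mm
F = k_eq·δ = 13.017·47 = 611.79 N

612 N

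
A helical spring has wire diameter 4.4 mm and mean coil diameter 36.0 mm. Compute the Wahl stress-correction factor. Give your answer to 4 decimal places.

C = D/d = 36.0/4.4 = 8.1818
K_W = (4C−1)/(4C−4) + 0.615/C = 31.727/28.727 + 0.0752 = 1.1796

1.1796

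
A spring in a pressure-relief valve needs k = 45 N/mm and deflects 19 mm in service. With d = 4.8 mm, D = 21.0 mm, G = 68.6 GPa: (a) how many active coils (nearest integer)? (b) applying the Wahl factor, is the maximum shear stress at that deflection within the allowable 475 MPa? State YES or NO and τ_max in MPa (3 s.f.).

N_a = Gd⁴/(8D³k) = (68.6×10³)(4.8⁴)/(8·21.0³·45) = 10.92 → N_a = 11
Actual rate k = Gd⁴/(8D³·11) = 44.684 N/mm
Working load F = kδ = 44.684·19 = 848.99 N
C = 21.0/4.8 = 4.3750; K_W = (4C−1)/(4C−4)+0.615/C = 1.3628
τ_max = K_W·8FD/(πd³) = 1.3628·410.52 = 559.46 MPa
τ_max > 475 MPa → exceeds allowable

(a) 11 coils; (b) NO, τ_max = 559 MPa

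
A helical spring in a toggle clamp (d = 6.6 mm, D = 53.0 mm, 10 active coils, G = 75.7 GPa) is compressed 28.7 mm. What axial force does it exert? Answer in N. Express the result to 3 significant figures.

346 N

k = Gd⁴/(8D³N_a) = (75.7×10³)(6.6⁴)/(8·53.0³·10) = 12.06 N/mm
F = k·δ = 12.06 × 28.7 = 346.13 N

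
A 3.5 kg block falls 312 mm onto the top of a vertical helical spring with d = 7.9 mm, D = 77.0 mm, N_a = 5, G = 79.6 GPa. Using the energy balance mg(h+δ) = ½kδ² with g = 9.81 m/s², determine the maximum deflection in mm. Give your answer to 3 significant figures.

k = Gd⁴/(8D³N_a) = (79.6×10³)(7.9⁴)/(8·77.0³·5) = 16.978 N/mm
W = mg = 3.5 × 9.81 = 34.335 N
½kδ² − Wδ − Wh = 0 → δ = (W + √(W² + 2kWh))/k
δ = (34.335 + √(1178.9 + 363757))/16.978 = (34.335 + 604.1)/16.978 = 37.603 mm

37.6 mm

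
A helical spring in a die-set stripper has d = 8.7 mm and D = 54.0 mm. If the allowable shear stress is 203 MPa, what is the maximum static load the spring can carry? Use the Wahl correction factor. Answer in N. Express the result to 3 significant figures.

C = D/d = 54.0/8.7 = 6.2069
K_W = (4C−1)/(4C−4) + 0.615/C = 23.828/20.828 + 0.0991 = 1.2431
τ_max = K·8FD/(πd³) → F_max = τ_allow·πd³/(8DK)
F_max = 203·π·8.7³/(8·54.0·1.2431) = 4.1996e+05/537.03 = 782 N

782 N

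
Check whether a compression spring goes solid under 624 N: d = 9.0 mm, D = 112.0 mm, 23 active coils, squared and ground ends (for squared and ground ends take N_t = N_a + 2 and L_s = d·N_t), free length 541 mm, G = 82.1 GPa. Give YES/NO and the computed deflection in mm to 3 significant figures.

NO, δ = 299 mm

k = Gd⁴/(8D³N_a) = (82.1×10³)(9.0⁴)/(8·112.0³·23) = 2.0837 N/mm
N_t = 25; L_s = 9.0·25 = 225 mm; δ_solid = L₀ − L_s = 541 − 225 = 316 mm
δ = F/k = 624/2.0837 = 299.46 mm
δ < δ_solid → spring does not go solid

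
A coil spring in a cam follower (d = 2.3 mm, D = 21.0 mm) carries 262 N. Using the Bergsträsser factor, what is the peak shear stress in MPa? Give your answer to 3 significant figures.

1320 MPa

Spring index C = D/d = 21.0/2.3 = 9.1304
K_B = (4C+2)/(4C−3) = 38.522/33.522 = 1.1492
τ₀ = 8FD/(πd³) = 8·262·21.0/(π·2.3³) = 44016/38.224 = 1151.5 MPa
τ_max = K·τ₀ = 1.1492 × 1151.5 = 1323.3 MPa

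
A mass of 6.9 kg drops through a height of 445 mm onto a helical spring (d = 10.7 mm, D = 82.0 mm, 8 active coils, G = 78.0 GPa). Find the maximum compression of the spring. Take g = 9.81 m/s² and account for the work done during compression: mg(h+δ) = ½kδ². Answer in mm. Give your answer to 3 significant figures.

k = Gd⁴/(8D³N_a) = (78.0×10³)(10.7⁴)/(8·82.0³·8) = 28.974 N/mm
W = mg = 6.9 × 9.81 = 67.689 N
½kδ² − Wδ − Wh = 0 → δ = (W + √(W² + 2kWh))/k
δ = (67.689 + √(4581.8 + 1.74549e+06))/28.974 = (67.689 + 1322.9)/28.974 = 47.994 mm

48.0 mm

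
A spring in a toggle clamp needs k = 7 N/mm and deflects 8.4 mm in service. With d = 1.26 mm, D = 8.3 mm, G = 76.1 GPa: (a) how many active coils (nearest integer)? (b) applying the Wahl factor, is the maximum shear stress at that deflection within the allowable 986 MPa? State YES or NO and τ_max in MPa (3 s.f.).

(a) 6 coils; (b) YES, τ_max = 761 MPa

N_a = Gd⁴/(8D³k) = (76.1×10³)(1.26⁴)/(8·8.3³·7) = 5.99 → N_a = 6
Actual rate k = Gd⁴/(8D³·6) = 6.9886 N/mm
Working load F = kδ = 6.9886·8.4 = 58.704 N
C = 8.3/1.26 = 6.5873; K_W = (4C−1)/(4C−4)+0.615/C = 1.2276
τ_max = K_W·8FD/(πd³) = 1.2276·620.26 = 761.43 MPa
τ_max ≤ 986 MPa → acceptable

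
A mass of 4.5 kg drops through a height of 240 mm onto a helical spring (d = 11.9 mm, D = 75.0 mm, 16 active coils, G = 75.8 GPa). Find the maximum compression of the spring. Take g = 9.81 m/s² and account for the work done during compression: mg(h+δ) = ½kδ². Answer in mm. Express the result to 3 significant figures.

29.0 mm

k = Gd⁴/(8D³N_a) = (75.8×10³)(11.9⁴)/(8·75.0³·16) = 28.149 N/mm
W = mg = 4.5 × 9.81 = 44.145 N
½kδ² − Wδ − Wh = 0 → δ = (W + √(W² + 2kWh))/k
δ = (44.145 + √(1948.8 + 596466))/28.149 = (44.145 + 773.57)/28.149 = 29.05 mm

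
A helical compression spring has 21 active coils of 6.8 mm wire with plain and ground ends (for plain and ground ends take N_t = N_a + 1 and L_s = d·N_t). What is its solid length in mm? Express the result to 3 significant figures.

150 mm

plain and ground ends: N_t = N_a + 1 = 21 + 1 = 22
L_s = d·N_t = 6.8 × 22 = 149.6 mm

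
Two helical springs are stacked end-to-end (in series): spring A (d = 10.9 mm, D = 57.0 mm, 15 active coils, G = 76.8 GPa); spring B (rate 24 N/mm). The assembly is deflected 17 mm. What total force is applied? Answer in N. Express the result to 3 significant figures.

273 N

k_A = Gd⁴/(8D³N_a) = (76.8×10³)(10.9⁴)/(8·57.0³·15) = 48.782 N/mm
Series: 1/k_eq = 1/48.782 + 1/24 = 0.062166; k_eq = 16.086 N/mm
F = k_eq·δ = 16.086·17 = 273.46 N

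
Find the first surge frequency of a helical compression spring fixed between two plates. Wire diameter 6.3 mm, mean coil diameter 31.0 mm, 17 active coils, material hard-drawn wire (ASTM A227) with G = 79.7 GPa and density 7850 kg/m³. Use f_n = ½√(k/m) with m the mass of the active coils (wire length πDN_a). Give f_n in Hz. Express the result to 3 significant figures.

k = Gd⁴/(8D³N_a) = (79.7×10³)(6.3⁴)/(8·31.0³·17) = 30.988 N/mm = 30988 N/m
Wire length L = πDN_a = π·31.0·17 = 1655.6 mm
m = ρ·(πd²/4)·L = 7850 × 31.172×10⁻⁶ m² × 1.6556 m = 0.40514 kg
f_n = ½√(k/m) = 0.5·√(30988/0.40514) = 0.5·√(76488) = 138.28 Hz

138 Hz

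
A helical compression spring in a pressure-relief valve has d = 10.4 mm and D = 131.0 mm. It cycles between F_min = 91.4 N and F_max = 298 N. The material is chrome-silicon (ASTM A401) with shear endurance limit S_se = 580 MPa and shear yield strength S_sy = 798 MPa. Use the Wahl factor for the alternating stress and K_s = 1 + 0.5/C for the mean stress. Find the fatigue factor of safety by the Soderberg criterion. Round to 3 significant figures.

7.46

C = D/d = 131.0/10.4 = 12.5962; K_W = (4C−1)/(4C−4)+0.615/C = 1.1135; K_s = 1+0.5/C = 1.0397
F_a = (F_max−F_min)/2 = 103.3 N; F_m = (F_max+F_min)/2 = 194.7 N
τ_a = K_W·8F_aD/(πd³) = 1.1135 × 30.635 = 34.112 MPa
τ_m = K_s·8F_mD/(πd³) = 1.0397 × 57.74 = 60.032 MPa
Soderberg: 1/n_f = τ_a/S_se + τ_m/S_sy = 34.112/580 + 60.032/798 = 0.05881 + 0.07523 = 0.13404
n_f = 1/0.13404 = 7.46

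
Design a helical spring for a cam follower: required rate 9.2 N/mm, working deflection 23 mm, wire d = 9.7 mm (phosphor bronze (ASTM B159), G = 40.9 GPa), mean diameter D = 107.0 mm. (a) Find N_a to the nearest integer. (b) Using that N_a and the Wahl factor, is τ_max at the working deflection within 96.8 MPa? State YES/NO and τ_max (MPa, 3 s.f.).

N_a = Gd⁴/(8D³k) = (40.9×10³)(9.7⁴)/(8·107.0³·9.2) = 4.016 → N_a = 4
Actual rate k = Gd⁴/(8D³·4) = 9.2365 N/mm
Working load F = kδ = 9.2365·23 = 212.44 N
C = 107.0/9.7 = 11.0309; K_W = (4C−1)/(4C−4)+0.615/C = 1.1305
τ_max = K_W·8FD/(πd³) = 1.1305·63.423 = 71.701 MPa
τ_max ≤ 96.8 MPa → acceptable

(a) 4 coils; (b) YES, τ_max = 71.7 MPa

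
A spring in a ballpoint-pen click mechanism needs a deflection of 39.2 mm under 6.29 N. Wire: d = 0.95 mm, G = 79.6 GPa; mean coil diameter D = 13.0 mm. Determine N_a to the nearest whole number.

23

Required rate k = F/δ = 6.29/39.2 = 0.16046 N/mm
N_a = Gd⁴/(8D³k) = (79.6×10³ × 0.95⁴)/(8 × 13.0³ × 0.16046)
    = 64834.7 / 2820.23 = 22.99 → 23 coils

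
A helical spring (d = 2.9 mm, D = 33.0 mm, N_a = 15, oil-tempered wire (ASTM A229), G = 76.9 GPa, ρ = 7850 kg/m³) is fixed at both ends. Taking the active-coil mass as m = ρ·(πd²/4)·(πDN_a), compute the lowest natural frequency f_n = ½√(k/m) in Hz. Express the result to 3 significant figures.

62.5 Hz

k = Gd⁴/(8D³N_a) = (76.9×10³)(2.9⁴)/(8·33.0³·15) = 1.2612 N/mm = 1261.2 N/m
Wire length L = πDN_a = π·33.0·15 = 1555.1 mm
m = ρ·(πd²/4)·L = 7850 × 6.6052×10⁻⁶ m² × 1.5551 m = 0.080633 kg
f_n = ½√(k/m) = 0.5·√(1261.2/0.080633) = 0.5·√(15642) = 62.533 Hz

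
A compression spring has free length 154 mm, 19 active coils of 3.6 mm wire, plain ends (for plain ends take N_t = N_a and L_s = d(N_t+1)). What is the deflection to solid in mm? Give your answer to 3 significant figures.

82.0 mm

N_t = 19; L_s = 3.6·20 = 72 mm
δ_solid = L₀ − L_s = 154 − 72 = 82 mm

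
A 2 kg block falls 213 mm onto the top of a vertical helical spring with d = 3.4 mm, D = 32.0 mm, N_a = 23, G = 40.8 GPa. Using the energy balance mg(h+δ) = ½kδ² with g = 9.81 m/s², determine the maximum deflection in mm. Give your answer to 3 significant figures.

120 mm

k = Gd⁴/(8D³N_a) = (40.8×10³)(3.4⁴)/(8·32.0³·23) = 0.90429 N/mm
W = mg = 2 × 9.81 = 19.62 N
½kδ² − Wδ − Wh = 0 → δ = (W + √(W² + 2kWh))/k
δ = (19.62 + √(384.94 + 7558.17))/0.90429 = (19.62 + 89.124)/0.90429 = 120.25 mm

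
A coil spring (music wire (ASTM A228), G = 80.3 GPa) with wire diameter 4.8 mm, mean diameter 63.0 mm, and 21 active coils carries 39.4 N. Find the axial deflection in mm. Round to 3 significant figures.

k = Gd⁴/(8D³N_a) = (80.3×10³)(4.8⁴)/(8·63.0³·21) = 1.0147 N/mm
δ = F/k = 39.4 / 1.0147 = 38.828 mm

38.8 mm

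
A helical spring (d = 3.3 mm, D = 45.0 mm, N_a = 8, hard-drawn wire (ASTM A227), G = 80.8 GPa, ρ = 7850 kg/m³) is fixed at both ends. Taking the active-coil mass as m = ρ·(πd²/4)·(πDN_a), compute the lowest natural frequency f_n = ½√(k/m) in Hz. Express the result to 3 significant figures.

73.5 Hz

k = Gd⁴/(8D³N_a) = (80.8×10³)(3.3⁴)/(8·45.0³·8) = 1.643 N/mm = 1643 N/m
Wire length L = πDN_a = π·45.0·8 = 1131 mm
m = ρ·(πd²/4)·L = 7850 × 8.553×10⁻⁶ m² × 1.131 m = 0.075935 kg
f_n = ½√(k/m) = 0.5·√(1643/0.075935) = 0.5·√(21638) = 73.549 Hz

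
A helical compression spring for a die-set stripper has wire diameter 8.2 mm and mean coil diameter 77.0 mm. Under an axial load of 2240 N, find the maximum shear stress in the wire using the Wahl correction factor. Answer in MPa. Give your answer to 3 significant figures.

920 MPa

Spring index C = D/d = 77.0/8.2 = 9.3902
K_W = (4C−1)/(4C−4) + 0.615/C = 36.561/33.561 + 0.0655 = 1.1549
τ₀ = 8FD/(πd³) = 8·2240·77.0/(π·8.2³) = 1.37984e+06/1732.2 = 796.59 MPa
τ_max = K·τ₀ = 1.1549 × 796.59 = 919.97 MPa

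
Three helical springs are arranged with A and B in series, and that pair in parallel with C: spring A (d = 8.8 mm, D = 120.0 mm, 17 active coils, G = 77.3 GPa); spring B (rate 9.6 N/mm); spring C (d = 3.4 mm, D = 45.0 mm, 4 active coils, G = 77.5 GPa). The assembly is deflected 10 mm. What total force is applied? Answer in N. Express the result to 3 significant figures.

51.9 N

k_A = Gd⁴/(8D³N_a) = (77.3×10³)(8.8⁴)/(8·120.0³·17) = 1.9725 N/mm
k_C = Gd⁴/(8D³N_a) = (77.5×10³)(3.4⁴)/(8·45.0³·4) = 3.5516 N/mm
Springs A,B series: k_AB = 1/(1/1.9725+1/9.6) = 1.6363 N/mm; parallel with C: k_eq = 1.6363+3.5516 = 5.188 N/mm
F = k_eq·δ = 5.188·10 = 51.88 N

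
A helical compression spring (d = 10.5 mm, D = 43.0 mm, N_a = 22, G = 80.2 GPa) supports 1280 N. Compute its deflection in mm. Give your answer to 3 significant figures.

18.4 mm

k = Gd⁴/(8D³N_a) = (80.2×10³)(10.5⁴)/(8·43.0³·22) = 69.665 N/mm
δ = F/k = 1280 / 69.665 = 18.374 mm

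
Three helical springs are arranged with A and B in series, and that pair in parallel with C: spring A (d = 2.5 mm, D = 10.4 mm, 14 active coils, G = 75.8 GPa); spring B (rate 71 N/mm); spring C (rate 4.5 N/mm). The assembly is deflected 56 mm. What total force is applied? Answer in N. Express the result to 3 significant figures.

1240 N

k_A = Gd⁴/(8D³N_a) = (75.8×10³)(2.5⁴)/(8·10.4³·14) = 23.502 N/mm
Springs A,B series: k_AB = 1/(1/23.502+1/71) = 17.657 N/mm; parallel with C: k_eq = 17.657+4.5 = 22.157 N/mm
F = k_eq·δ = 22.157·56 = 1240.8 N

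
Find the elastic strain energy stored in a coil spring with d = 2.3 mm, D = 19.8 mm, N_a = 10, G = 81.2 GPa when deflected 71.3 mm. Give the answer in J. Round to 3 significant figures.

k = Gd⁴/(8D³N_a) = (81.2×10³)(2.3⁴)/(8·19.8³·10) = 3.6592 N/mm
U = ½kδ² = 0.5 × 3.6592 × 71.3² = 9301 N·mm = 9.301 J

9.30 J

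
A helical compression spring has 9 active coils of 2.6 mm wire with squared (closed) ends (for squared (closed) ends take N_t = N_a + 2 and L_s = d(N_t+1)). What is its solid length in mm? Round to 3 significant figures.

31.2 mm

squared (closed) ends: N_t = N_a + 2 = 9 + 2 = 11
L_s = d·(N_t+1) = 2.6 × 12 = 31.2 mm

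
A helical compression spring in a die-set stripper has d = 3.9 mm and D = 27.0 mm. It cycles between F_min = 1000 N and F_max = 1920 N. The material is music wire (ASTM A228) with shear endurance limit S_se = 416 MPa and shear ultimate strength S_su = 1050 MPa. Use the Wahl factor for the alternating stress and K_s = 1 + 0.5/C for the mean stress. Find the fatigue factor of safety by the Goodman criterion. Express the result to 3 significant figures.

0.304

C = D/d = 27.0/3.9 = 6.9231; K_W = (4C−1)/(4C−4)+0.615/C = 1.2155; K_s = 1+0.5/C = 1.0722
F_a = (F_max−F_min)/2 = 460 N; F_m = (F_max+F_min)/2 = 1460 N
τ_a = K_W·8F_aD/(πd³) = 1.2155 × 533.17 = 648.05 MPa
τ_m = K_s·8F_mD/(πd³) = 1.0722 × 1692.2 = 1814.5 MPa
Goodman: 1/n_f = τ_a/S_se + τ_m/S_su = 648.05/416 + 1814.5/1050 = 1.55781 + 1.72806 = 3.2859
n_f = 1/3.2859 = 0.3043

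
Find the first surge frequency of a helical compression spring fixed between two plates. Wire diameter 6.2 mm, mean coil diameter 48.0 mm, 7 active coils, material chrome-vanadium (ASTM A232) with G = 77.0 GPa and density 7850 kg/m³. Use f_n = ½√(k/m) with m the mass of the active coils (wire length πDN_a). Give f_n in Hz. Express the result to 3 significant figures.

k = Gd⁴/(8D³N_a) = (77.0×10³)(6.2⁴)/(8·48.0³·7) = 18.372 N/mm = 18372 N/m
Wire length L = πDN_a = π·48.0·7 = 1055.6 mm
m = ρ·(πd²/4)·L = 7850 × 30.191×10⁻⁶ m² × 1.0556 m = 0.25017 kg
f_n = ½√(k/m) = 0.5·√(18372/0.25017) = 0.5·√(73437) = 135.5 Hz

135 Hz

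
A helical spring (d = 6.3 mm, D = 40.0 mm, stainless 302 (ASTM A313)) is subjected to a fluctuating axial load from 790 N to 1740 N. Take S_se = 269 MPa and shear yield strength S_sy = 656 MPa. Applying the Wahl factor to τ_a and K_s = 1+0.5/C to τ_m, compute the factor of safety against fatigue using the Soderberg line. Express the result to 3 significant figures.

0.576

C = D/d = 40.0/6.3 = 6.3492; K_W = (4C−1)/(4C−4)+0.615/C = 1.2371; K_s = 1+0.5/C = 1.0787
F_a = (F_max−F_min)/2 = 475 N; F_m = (F_max+F_min)/2 = 1265 N
τ_a = K_W·8F_aD/(πd³) = 1.2371 × 193.5 = 239.37 MPa
τ_m = K_s·8F_mD/(πd³) = 1.0787 × 515.31 = 555.89 MPa
Soderberg: 1/n_f = τ_a/S_se + τ_m/S_sy = 239.37/269 + 555.89/656 = 0.88984 + 0.84740 = 1.7372
n_f = 1/1.7372 = 0.5756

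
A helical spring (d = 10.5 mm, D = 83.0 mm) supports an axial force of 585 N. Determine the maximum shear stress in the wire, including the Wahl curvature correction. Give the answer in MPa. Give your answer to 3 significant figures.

Spring index C = D/d = 83.0/10.5 = 7.9048
K_W = (4C−1)/(4C−4) + 0.615/C = 30.619/27.619 + 0.0778 = 1.1864
τ₀ = 8FD/(πd³) = 8·585·83.0/(π·10.5³) = 388440/3636.8 = 106.81 MPa
τ_max = K·τ₀ = 1.1864 × 106.81 = 126.72 MPa

127 MPa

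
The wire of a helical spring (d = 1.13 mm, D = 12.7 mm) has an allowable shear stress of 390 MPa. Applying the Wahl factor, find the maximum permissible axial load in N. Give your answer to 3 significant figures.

C = D/d = 12.7/1.13 = 11.2389
K_W = (4C−1)/(4C−4) + 0.615/C = 43.956/40.956 + 0.0547 = 1.1280
τ_max = K·8FD/(πd³) → F_max = τ_allow·πd³/(8DK)
F_max = 390·π·1.13³/(8·12.7·1.1280) = 1767.9/114.6 = 15.426 N

15.4 N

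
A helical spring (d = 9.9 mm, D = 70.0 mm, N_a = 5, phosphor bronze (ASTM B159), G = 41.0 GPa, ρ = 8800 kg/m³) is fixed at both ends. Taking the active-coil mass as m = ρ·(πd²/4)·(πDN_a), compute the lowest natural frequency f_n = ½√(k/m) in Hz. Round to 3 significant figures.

98.2 Hz

k = Gd⁴/(8D³N_a) = (41.0×10³)(9.9⁴)/(8·70.0³·5) = 28.706 N/mm = 28706 N/m
Wire length L = πDN_a = π·70.0·5 = 1099.6 mm
m = ρ·(πd²/4)·L = 8800 × 76.977×10⁻⁶ m² × 1.0996 m = 0.74484 kg
f_n = ½√(k/m) = 0.5·√(28706/0.74484) = 0.5·√(38540) = 98.158 Hz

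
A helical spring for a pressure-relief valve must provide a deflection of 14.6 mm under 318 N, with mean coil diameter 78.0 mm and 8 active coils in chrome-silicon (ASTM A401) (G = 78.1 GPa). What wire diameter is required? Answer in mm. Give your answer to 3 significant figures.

9.59 mm

Required rate k = F/δ = 318/14.6 = 21.781 N/mm
d = (8D³N_a·k / G)^(1/4) = (8·78.0³·8·21.781 / (78.1×10³))^0.25
  = (8470.1)^0.25 = 9.5934 mm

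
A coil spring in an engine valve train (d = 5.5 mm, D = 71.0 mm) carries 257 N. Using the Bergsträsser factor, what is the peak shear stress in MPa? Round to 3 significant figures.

Spring index C = D/d = 71.0/5.5 = 12.9091
K_B = (4C+2)/(4C−3) = 53.636/48.636 = 1.1028
τ₀ = 8FD/(πd³) = 8·257·71.0/(π·5.5³) = 145976/522.68 = 279.28 MPa
τ_max = K·τ₀ = 1.1028 × 279.28 = 307.99 MPa

308 MPa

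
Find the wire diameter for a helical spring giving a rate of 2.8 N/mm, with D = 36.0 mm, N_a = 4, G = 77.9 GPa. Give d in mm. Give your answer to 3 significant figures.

2.71 mm

d = (8D³N_a·k / G)^(1/4) = (8·36.0³·4·2.8 / (77.9×10³))^0.25
  = (53.663)^0.25 = 2.7066 mm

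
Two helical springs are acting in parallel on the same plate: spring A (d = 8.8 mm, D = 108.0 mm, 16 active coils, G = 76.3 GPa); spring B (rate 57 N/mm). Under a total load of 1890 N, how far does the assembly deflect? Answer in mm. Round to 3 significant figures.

k_A = Gd⁴/(8D³N_a) = (76.3×10³)(8.8⁴)/(8·108.0³·16) = 2.8377 N/mm
Parallel: k_eq = 2.8377 + 57 = 59.838 N/mm
δ = F/k_eq = 1890/59.838 = 31.585 mm

31.6 mm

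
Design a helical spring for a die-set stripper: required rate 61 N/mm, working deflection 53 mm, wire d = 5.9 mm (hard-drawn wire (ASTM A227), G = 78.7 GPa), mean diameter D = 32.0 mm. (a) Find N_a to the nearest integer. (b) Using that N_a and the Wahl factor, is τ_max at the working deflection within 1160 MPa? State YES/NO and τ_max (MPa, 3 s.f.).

(a) 6 coils; (b) NO, τ_max = 1640 MPa

N_a = Gd⁴/(8D³k) = (78.7×10³)(5.9⁴)/(8·32.0³·61) = 5.964 → N_a = 6
Actual rate k = Gd⁴/(8D³·6) = 60.631 N/mm
Working load F = kδ = 60.631·53 = 3213.4 N
C = 32.0/5.9 = 5.4237; K_W = (4C−1)/(4C−4)+0.615/C = 1.2829
τ_max = K_W·8FD/(πd³) = 1.2829·1275 = 1635.7 MPa
τ_max > 1160 MPa → exceeds allowable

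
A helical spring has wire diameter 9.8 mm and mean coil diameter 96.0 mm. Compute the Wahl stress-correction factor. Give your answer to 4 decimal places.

1.1480

C = D/d = 96.0/9.8 = 9.7959
K_W = (4C−1)/(4C−4) + 0.615/C = 38.184/35.184 + 0.0628 = 1.1480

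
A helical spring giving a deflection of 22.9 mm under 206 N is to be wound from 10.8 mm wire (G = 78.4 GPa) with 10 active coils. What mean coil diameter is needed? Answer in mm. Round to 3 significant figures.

114 mm

Required rate k = F/δ = 206/22.9 = 8.9956 N/mm
D = (Gd⁴/(8N_a·k))^(1/3) = (78.4×10³·10.8⁴/(8·10·8.9956))^(1/3)
  = (1.48214e+06)^(1/3) = 114.0153 mm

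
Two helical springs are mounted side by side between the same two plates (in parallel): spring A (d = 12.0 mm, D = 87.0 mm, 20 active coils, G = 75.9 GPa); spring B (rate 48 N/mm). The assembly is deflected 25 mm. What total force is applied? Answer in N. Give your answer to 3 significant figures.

k_A = Gd⁴/(8D³N_a) = (75.9×10³)(12.0⁴)/(8·87.0³·20) = 14.938 N/mm
Parallel: k_eq = 14.938 + 48 = 62.938 N/mm
F = k_eq·δ = 62.938·25 = 1573.4 N

1570 N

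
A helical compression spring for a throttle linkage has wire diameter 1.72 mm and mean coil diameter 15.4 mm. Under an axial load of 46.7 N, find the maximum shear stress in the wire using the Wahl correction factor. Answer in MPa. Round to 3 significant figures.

419 MPa

Spring index C = D/d = 15.4/1.72 = 8.9535
K_W = (4C−1)/(4C−4) + 0.615/C = 34.814/31.814 + 0.0687 = 1.1630
τ₀ = 8FD/(πd³) = 8·46.7·15.4/(π·1.72³) = 5753.44/15.986 = 359.91 MPa
τ_max = K·τ₀ = 1.1630 × 359.91 = 418.57 MPa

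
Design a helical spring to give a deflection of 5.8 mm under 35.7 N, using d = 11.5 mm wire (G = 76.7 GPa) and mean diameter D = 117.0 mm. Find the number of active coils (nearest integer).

17

Required rate k = F/δ = 35.7/5.8 = 6.1552 N/mm
N_a = Gd⁴/(8D³k) = (76.7×10³ × 11.5⁴)/(8 × 117.0³ × 6.1552)
    = 1.34149e+09 / 7.88656e+07 = 17.01 → 17 coils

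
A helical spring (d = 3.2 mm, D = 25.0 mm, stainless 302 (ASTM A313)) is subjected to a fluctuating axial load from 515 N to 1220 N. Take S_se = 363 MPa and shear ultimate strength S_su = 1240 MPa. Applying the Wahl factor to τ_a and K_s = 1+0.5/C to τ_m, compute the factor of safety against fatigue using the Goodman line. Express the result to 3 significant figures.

C = D/d = 25.0/3.2 = 7.8125; K_W = (4C−1)/(4C−4)+0.615/C = 1.1888; K_s = 1+0.5/C = 1.0640
F_a = (F_max−F_min)/2 = 352.5 N; F_m = (F_max+F_min)/2 = 867.5 N
τ_a = K_W·8F_aD/(πd³) = 1.1888 × 684.84 = 814.15 MPa
τ_m = K_s·8F_mD/(πd³) = 1.0640 × 1685.4 = 1793.3 MPa
Goodman: 1/n_f = τ_a/S_se + τ_m/S_su = 814.15/363 + 1793.3/1240 = 2.24283 + 1.44617 = 3.689
n_f = 1/3.689 = 0.2711

0.271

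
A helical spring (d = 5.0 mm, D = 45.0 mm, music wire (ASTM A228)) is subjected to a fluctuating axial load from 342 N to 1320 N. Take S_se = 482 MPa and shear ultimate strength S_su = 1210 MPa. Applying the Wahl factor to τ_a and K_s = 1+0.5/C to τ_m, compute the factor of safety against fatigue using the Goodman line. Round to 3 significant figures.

0.573

C = D/d = 45.0/5.0 = 9.0000; K_W = (4C−1)/(4C−4)+0.615/C = 1.1621; K_s = 1+0.5/C = 1.0556
F_a = (F_max−F_min)/2 = 489 N; F_m = (F_max+F_min)/2 = 831 N
τ_a = K_W·8F_aD/(πd³) = 1.1621 × 448.28 = 520.94 MPa
τ_m = K_s·8F_mD/(πd³) = 1.0556 × 761.8 = 804.13 MPa
Goodman: 1/n_f = τ_a/S_se + τ_m/S_su = 520.94/482 + 804.13/1210 = 1.08079 + 0.66457 = 1.7454
n_f = 1/1.7454 = 0.5729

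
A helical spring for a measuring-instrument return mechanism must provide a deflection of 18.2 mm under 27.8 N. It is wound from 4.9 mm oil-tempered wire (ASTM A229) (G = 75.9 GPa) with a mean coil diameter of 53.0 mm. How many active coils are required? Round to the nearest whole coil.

Required rate k = F/δ = 27.8/18.2 = 1.5275 N/mm
N_a = Gd⁴/(8D³k) = (75.9×10³ × 4.9⁴)/(8 × 53.0³ × 1.5275)
    = 4.37548e+07 / 1.81924e+06 = 24.05 → 24 coils

24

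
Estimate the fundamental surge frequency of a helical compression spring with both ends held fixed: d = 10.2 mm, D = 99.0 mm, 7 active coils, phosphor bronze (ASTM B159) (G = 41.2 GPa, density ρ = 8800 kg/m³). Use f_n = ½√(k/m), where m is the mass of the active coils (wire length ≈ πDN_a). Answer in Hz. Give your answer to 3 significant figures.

36.2 Hz

k = Gd⁴/(8D³N_a) = (41.2×10³)(10.2⁴)/(8·99.0³·7) = 8.2074 N/mm = 8207.4 N/m
Wire length L = πDN_a = π·99.0·7 = 2177.1 mm
m = ρ·(πd²/4)·L = 8800 × 81.713×10⁻⁶ m² × 2.1771 m = 1.5655 kg
f_n = ½√(k/m) = 0.5·√(8207.4/1.5655) = 0.5·√(5242.6) = 36.203 Hz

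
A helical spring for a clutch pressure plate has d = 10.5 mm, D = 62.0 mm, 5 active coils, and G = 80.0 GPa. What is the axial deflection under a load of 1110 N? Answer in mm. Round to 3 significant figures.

10.9 mm

k = Gd⁴/(8D³N_a) = (80.0×10³)(10.5⁴)/(8·62.0³·5) = 102 N/mm
δ = F/k = 1110 / 102 = 10.882 mm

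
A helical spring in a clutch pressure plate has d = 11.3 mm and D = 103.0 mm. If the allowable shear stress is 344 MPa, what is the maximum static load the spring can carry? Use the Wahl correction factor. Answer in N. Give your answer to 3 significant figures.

C = D/d = 103.0/11.3 = 9.1150
K_W = (4C−1)/(4C−4) + 0.615/C = 35.460/32.460 + 0.0675 = 1.1599
τ_max = K·8FD/(πd³) → F_max = τ_allow·πd³/(8DK)
F_max = 344·π·11.3³/(8·103.0·1.1599) = 1.5594e+06/955.75 = 1631.5 N

1630 N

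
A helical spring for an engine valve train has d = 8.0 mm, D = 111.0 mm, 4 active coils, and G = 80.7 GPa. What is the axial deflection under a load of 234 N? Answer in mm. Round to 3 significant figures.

k = Gd⁴/(8D³N_a) = (80.7×10³)(8.0⁴)/(8·111.0³·4) = 7.5529 N/mm
δ = F/k = 234 / 7.5529 = 30.981 mm

31.0 mm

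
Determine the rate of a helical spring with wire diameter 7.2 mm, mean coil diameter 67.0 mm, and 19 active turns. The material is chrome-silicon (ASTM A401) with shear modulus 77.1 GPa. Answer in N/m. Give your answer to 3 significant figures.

k = Gd⁴/(8D³N_a) = (77.1×10³ × 7.2⁴) / (8 × 67.0³ × 19)
  = 2.07197e+08 / 4.5716e+07 = 4.5323 N/mm = 4532.3 N/m

4530 N/m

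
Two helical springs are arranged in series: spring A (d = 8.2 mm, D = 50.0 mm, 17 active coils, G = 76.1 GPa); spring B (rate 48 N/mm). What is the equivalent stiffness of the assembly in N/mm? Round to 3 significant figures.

14.2 N/mm

k_A = Gd⁴/(8D³N_a) = (76.1×10³)(8.2⁴)/(8·50.0³·17) = 20.239 N/mm
Series: 1/k_eq = 1/20.239 + 1/48 = 0.070243; k_eq = 14.236 N/mm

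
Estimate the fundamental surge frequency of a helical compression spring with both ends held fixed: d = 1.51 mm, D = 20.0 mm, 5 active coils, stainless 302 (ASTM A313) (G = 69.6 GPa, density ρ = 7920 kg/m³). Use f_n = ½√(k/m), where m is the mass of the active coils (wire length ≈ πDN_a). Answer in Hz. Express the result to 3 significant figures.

252 Hz

k = Gd⁴/(8D³N_a) = (69.6×10³)(1.51⁴)/(8·20.0³·5) = 1.1308 N/mm = 1130.8 N/m
Wire length L = πDN_a = π·20.0·5 = 314.16 mm
m = ρ·(πd²/4)·L = 7920 × 1.7908×10⁻⁶ m² × 0.31416 m = 0.0044557 kg
f_n = ½√(k/m) = 0.5·√(1130.8/0.0044557) = 0.5·√(2.5377e+05) = 251.88 Hz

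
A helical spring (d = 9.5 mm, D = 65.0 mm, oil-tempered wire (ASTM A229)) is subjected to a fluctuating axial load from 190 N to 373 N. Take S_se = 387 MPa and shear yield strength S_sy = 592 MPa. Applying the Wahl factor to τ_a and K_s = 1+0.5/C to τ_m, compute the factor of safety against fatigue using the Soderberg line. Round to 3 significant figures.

6.49

C = D/d = 65.0/9.5 = 6.8421; K_W = (4C−1)/(4C−4)+0.615/C = 1.2183; K_s = 1+0.5/C = 1.0731
F_a = (F_max−F_min)/2 = 91.5 N; F_m = (F_max+F_min)/2 = 281.5 N
τ_a = K_W·8F_aD/(πd³) = 1.2183 × 17.665 = 21.52 MPa
τ_m = K_s·8F_mD/(πd³) = 1.0731 × 54.345 = 58.317 MPa
Soderberg: 1/n_f = τ_a/S_se + τ_m/S_sy = 21.52/387 + 58.317/592 = 0.05561 + 0.09851 = 0.15412
n_f = 1/0.15412 = 6.489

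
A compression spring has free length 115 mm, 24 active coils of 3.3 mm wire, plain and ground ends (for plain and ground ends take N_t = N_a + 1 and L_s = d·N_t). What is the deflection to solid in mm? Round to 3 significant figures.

N_t = 25; L_s = 3.3·25 = 82.5 mm
δ_solid = L₀ − L_s = 115 − 82.5 = 32.5 mm

32.5 mm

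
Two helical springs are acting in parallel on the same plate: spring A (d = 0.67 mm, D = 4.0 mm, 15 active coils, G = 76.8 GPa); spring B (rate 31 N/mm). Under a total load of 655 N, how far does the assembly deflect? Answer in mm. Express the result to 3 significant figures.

19.8 mm

k_A = Gd⁴/(8D³N_a) = (76.8×10³)(0.67⁴)/(8·4.0³·15) = 2.0151 N/mm
Parallel: k_eq = 2.0151 + 31 = 33.015 N/mm
δ = F/k_eq = 655/33.015 = 19.839 mm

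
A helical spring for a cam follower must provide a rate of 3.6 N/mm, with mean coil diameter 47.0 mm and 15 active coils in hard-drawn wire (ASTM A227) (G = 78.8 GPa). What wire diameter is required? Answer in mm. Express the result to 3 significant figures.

4.88 mm

d = (8D³N_a·k / G)^(1/4) = (8·47.0³·15·3.6 / (78.8×10³))^0.25
  = (569.18)^0.25 = 4.8844 mm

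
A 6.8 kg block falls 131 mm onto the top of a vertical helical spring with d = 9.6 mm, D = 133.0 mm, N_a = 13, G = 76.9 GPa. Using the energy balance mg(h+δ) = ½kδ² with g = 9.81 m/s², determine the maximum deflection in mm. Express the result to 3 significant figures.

110 mm

k = Gd⁴/(8D³N_a) = (76.9×10³)(9.6⁴)/(8·133.0³·13) = 2.6695 N/mm
W = mg = 6.8 × 9.81 = 66.708 N
½kδ² − Wδ − Wh = 0 → δ = (W + √(W² + 2kWh))/k
δ = (66.708 + √(4450 + 46655.4))/2.6695 = (66.708 + 226.07)/2.6695 = 109.68 mm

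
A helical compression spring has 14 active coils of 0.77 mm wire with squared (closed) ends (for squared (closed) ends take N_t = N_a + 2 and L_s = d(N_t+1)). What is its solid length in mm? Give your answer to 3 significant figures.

13.1 mm

squared (closed) ends: N_t = N_a + 2 = 14 + 2 = 16
L_s = d·(N_t+1) = 0.77 × 17 = 13.09 mm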